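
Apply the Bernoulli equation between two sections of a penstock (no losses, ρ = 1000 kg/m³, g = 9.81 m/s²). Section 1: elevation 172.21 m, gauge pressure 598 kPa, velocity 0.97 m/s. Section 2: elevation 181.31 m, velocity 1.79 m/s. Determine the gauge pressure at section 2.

Pressure head at 1: ψ₁ = P₁/(ρg) = 598×1000 / (1000 × 9.81) = 60.96 m.
Velocity heads: v₁²/2g = 0.97²/19.62 = 0.048 m; v₂²/2g = 1.79²/19.62 = 0.163 m.
Total head H = z₁ + ψ₁ + v₁²/2g = 172.21 + 60.96 + 0.048 = 233.22 m.
ψ₂ = H − z₂ − v₂²/2g = 233.22 − 181.31 − 0.163 = 51.75 m.
P₂ = ρgψ₂ = 1000 × 9.81 × 51.75 ≈ 508 kPa.

P₂ ≈ 508 kPa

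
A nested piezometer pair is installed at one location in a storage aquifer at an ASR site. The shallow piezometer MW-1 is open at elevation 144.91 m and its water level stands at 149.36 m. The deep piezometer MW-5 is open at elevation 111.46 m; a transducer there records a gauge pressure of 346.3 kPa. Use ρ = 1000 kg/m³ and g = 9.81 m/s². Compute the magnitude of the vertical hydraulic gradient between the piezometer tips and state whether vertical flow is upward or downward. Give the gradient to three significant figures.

Total head at MW-1: h = 149.36 m (water level in the standpipe).
Pressure head at MW-5: ψ = P/(ρg) = 346.3×1000 / (1000 × 9.81) = 35.30 m.
Total head at MW-5: h = z + ψ = 111.46 + 35.30 = 146.76 m.
Δh = h(MW-1) − h(MW-5) = 149.36 − 146.76 = 2.60 m.
Vertical separation Δz = 144.91 − 111.46 = 33.45 m.
|i_v| = |Δh| / Δz = 2.60 / 33.45 = 0.0777.
Head is higher in the shallow piezometer, so vertical flow is downward (recharge condition).

|i_v| ≈ 0.0777; vertical flow is downward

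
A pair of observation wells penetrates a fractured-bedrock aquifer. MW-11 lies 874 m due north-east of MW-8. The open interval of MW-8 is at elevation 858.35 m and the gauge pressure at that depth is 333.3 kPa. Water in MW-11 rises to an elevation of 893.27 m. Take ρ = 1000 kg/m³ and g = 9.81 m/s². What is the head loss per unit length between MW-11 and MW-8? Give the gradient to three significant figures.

Pressure head at MW-8: ψ = P/(ρg) = 333.3×1000 / (1000 × 9.81) = 33.98 m.
Total head at MW-8: h = z + ψ = 858.35 + 33.98 = 892.33 m.
Total head at MW-11: h = 893.27 m (water level in the piezometer is the total head).
Head difference: h(MW-8) − h(MW-11) = 892.33 − 893.27 = -0.94 m.
Hydraulic gradient: i = |Δh| / L = 0.94 / 874 = 0.00108.

i ≈ 0.00108 m/m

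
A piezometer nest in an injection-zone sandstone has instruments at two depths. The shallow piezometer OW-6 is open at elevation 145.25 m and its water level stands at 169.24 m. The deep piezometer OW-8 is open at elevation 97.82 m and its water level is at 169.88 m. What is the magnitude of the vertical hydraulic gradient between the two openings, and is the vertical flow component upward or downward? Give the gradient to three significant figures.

Total head at OW-6: h = 169.24 m (water level in the standpipe).
Total head at OW-8: h = 169.88 m.
Δh = h(OW-6) − h(OW-8) = 169.24 − 169.88 = -0.64 m.
Vertical separation Δz = 145.25 − 97.82 = 47.43 m.
|i_v| = |Δh| / Δz = 0.64 / 47.43 = 0.0135.
Head is higher in the deep piezometer, so vertical flow is upward (discharge condition).

|i_v| ≈ 0.0135; vertical flow is upward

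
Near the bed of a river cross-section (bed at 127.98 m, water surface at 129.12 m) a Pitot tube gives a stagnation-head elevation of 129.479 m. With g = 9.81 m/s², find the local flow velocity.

Near the bed, under hydrostatic conditions, the piezometric head (z + ψ) equals the free-surface elevation, 129.12 m.
Velocity head = total − piezometric = 129.479 − 129.12 = 0.359 m.
v = √(2g·h_v) = √(2 × 9.81 × 0.359) = 2.65 m/s.

v ≈ 2.65 m/s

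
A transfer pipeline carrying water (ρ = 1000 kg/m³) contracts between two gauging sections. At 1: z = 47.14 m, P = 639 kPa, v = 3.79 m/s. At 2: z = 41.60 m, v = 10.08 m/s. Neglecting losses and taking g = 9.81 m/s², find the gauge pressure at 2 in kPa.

Pressure head at 1: ψ₁ = P₁/(ρg) = 639×1000 / (1000 × 9.81) = 65.14 m.
Velocity heads: v₁²/2g = 3.79²/19.62 = 0.732 m; v₂²/2g = 10.08²/19.62 = 5.179 m.
Total head H = z₁ + ψ₁ + v₁²/2g = 47.14 + 65.14 + 0.732 = 113.01 m.
ψ₂ = H − z₂ − v₂²/2g = 113.01 − 41.60 − 5.179 = 66.23 m.
P₂ = ρgψ₂ = 1000 × 9.81 × 66.23 ≈ 650 kPa.

P₂ ≈ 650 kPa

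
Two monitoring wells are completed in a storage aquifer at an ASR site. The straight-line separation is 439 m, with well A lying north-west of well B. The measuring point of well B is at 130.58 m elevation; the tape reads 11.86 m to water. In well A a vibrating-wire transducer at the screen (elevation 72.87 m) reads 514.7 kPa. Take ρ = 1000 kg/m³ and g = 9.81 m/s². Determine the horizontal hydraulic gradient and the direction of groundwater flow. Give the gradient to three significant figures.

i ≈ 0.0151; groundwater flows toward the south-east

Total head at well B: h = 130.58 − 11.86 = 118.72 m.
Pressure head at well A: ψ = P/(ρg) = 514.7×1000 / (1000 × 9.81) = 52.47 m.
Total head at well A: h = z + ψ = 72.87 + 52.47 = 125.34 m.
Head difference: h(well B) − h(well A) = 118.72 − 125.34 = -6.62 m.
Hydraulic gradient: i = |Δh| / L = 6.62 / 439 = 0.0151.
Flow is from higher to lower head: from well A toward well B, i.e. toward the south-east.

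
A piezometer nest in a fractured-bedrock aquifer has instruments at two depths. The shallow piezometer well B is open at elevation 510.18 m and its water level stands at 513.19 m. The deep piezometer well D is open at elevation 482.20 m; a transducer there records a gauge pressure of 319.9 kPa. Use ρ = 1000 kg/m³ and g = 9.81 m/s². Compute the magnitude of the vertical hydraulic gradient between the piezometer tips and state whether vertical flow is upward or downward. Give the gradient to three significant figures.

Total head at well B: h = 513.19 m (water level in the standpipe).
Pressure head at well D: ψ = P/(ρg) = 319.9×1000 / (1000 × 9.81) = 32.61 m.
Total head at well D: h = z + ψ = 482.20 + 32.61 = 514.81 m.
Δh = h(well B) − h(well D) = 513.19 − 514.81 = -1.62 m.
Vertical separation Δz = 510.18 − 482.20 = 27.98 m.
|i_v| = |Δh| / Δz = 1.62 / 27.98 = 0.0579.
Head is higher in the deep piezometer, so vertical flow is upward (discharge condition).

|i_v| ≈ 0.0579; vertical flow is upward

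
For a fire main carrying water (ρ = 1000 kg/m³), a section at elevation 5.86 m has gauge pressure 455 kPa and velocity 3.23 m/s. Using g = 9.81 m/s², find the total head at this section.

h ≈ 52.77 m

Pressure head ψ = P/(ρg) = 455×1000 / (1000 × 9.81) = 46.38 m.
Velocity head = v²/(2g) = 3.23² / (2 × 9.81) = 0.532 m.
h = z + ψ + v²/(2g) = 5.86 + 46.38 + 0.532 = 52.77 m.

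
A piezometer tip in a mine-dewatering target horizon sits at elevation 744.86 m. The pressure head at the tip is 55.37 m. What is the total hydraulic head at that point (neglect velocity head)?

h = z + ψ = 744.86 + 55.37 = 800.23 m.

h ≈ 800.23 m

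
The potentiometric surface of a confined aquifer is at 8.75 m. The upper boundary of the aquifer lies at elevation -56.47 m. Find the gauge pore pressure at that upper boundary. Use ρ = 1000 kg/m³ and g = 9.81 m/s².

P ≈ 640 kPa

Pressure head at the aquifer top: ψ = h − z = 8.75 − (-56.47) = 65.22 m.
P = ρgψ = 1000 × 9.81 × 65.22 = 639808 Pa ≈ 640 kPa.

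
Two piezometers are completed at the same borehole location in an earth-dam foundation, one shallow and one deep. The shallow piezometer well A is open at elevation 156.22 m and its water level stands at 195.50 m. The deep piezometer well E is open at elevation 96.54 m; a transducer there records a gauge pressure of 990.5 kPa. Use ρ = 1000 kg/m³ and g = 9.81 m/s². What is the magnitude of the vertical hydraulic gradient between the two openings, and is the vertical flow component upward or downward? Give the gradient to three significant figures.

|i_v| ≈ 0.0337; vertical flow is upward

Total head at well A: h = 195.50 m (water level in the standpipe).
Pressure head at well E: ψ = P/(ρg) = 990.5×1000 / (1000 × 9.81) = 100.97 m.
Total head at well E: h = z + ψ = 96.54 + 100.97 = 197.51 m.
Δh = h(well A) − h(well E) = 195.50 − 197.51 = -2.01 m.
Vertical separation Δz = 156.22 − 96.54 = 59.68 m.
|i_v| = |Δh| / Δz = 2.01 / 59.68 = 0.0337.
Head is higher in the deep piezometer, so vertical flow is upward (discharge condition).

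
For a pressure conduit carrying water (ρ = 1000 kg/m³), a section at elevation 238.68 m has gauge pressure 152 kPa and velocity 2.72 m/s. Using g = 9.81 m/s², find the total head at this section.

Pressure head ψ = P/(ρg) = 152×1000 / (1000 × 9.81) = 15.49 m.
Velocity head = v²/(2g) = 2.72² / (2 × 9.81) = 0.377 m.
h = z + ψ + v²/(2g) = 238.68 + 15.49 + 0.377 = 254.55 m.

h ≈ 254.55 m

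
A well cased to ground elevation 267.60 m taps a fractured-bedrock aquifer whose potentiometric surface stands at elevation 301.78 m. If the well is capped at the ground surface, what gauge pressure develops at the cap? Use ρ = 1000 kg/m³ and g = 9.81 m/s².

Head above the cap: Δh = 301.78 − 267.60 = 34.18 m.
P = ρgΔh = 1000 × 9.81 × 34.18 = 335306 Pa ≈ 335 kPa.

P ≈ 335 kPa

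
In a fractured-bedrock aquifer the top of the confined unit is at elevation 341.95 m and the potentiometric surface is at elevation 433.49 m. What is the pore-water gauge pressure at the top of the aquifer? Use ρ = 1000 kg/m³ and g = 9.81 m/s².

P ≈ 898 kPa

Pressure head at the aquifer top: ψ = h − z = 433.49 − 341.95 = 91.54 m.
P = ρgψ = 1000 × 9.81 × 91.54 = 898007 Pa ≈ 898 kPa.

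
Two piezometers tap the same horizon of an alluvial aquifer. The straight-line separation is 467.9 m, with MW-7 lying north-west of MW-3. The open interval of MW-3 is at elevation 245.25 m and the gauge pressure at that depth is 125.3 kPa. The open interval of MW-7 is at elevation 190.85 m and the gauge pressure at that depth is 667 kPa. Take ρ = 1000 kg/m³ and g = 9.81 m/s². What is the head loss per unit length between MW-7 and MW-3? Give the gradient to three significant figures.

i ≈ 0.00175 m/m

Pressure head at MW-3: ψ = P/(ρg) = 125.3×1000 / (1000 × 9.81) = 12.77 m.
Total head at MW-3: h = z + ψ = 245.25 + 12.77 = 258.02 m.
Pressure head at MW-7: ψ = P/(ρg) = 667×1000 / (1000 × 9.81) = 67.99 m.
Total head at MW-7: h = z + ψ = 190.85 + 67.99 = 258.84 m.
Head difference: h(MW-3) − h(MW-7) = 258.02 − 258.84 = -0.82 m.
Hydraulic gradient: i = |Δh| / L = 0.82 / 467.9 = 0.00175.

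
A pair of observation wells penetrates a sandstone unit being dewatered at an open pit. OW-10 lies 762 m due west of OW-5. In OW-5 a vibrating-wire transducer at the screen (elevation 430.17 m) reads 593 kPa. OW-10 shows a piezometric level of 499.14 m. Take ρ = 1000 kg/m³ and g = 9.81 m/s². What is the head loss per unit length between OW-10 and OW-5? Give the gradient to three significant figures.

Pressure head at OW-5: ψ = P/(ρg) = 593×1000 / (1000 × 9.81) = 60.45 m.
Total head at OW-5: h = z + ψ = 430.17 + 60.45 = 490.62 m.
Total head at OW-10: h = 499.14 m (water level in the piezometer is the total head).
Head difference: h(OW-5) − h(OW-10) = 490.62 − 499.14 = -8.52 m.
Hydraulic gradient: i = |Δh| / L = 8.52 / 762 = 0.0112.

i ≈ 0.0112 m/m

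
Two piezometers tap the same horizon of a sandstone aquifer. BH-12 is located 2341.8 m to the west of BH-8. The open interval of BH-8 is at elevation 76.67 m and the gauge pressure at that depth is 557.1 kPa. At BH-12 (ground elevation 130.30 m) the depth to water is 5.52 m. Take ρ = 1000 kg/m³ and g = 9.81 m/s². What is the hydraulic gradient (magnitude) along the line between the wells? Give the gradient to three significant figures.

i ≈ 0.00371

Pressure head at BH-8: ψ = P/(ρg) = 557.1×1000 / (1000 × 9.81) = 56.79 m.
Total head at BH-8: h = z + ψ = 76.67 + 56.79 = 133.46 m.
Total head at BH-12: h = 130.30 − 5.52 = 124.78 m.
Head difference: h(BH-8) − h(BH-12) = 133.46 − 124.78 = 8.68 m.
Hydraulic gradient: i = |Δh| / L = 8.68 / 2341.8 = 0.00371.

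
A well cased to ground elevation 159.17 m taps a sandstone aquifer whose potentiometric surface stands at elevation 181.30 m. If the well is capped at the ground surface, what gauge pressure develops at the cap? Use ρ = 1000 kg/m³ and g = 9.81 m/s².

Head above the cap: Δh = 181.30 − 159.17 = 22.13 m.
P = ρgΔh = 1000 × 9.81 × 22.13 = 217095 Pa ≈ 217 kPa.

P ≈ 217 kPa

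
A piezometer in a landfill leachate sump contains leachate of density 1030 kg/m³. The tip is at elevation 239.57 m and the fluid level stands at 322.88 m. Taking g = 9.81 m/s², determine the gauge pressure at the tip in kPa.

P ≈ 842 kPa

Pressure head ψ = h − z = 322.88 − 239.57 = 83.31 m.
P = ρgψ = 1030 × 9.81 × 83.31 = 841789 Pa ≈ 842 kPa.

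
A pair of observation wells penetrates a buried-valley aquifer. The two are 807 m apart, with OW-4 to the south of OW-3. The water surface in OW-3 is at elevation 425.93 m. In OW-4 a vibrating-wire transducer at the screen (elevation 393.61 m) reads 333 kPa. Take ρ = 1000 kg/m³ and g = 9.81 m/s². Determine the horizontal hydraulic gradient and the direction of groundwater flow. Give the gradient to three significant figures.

Total head at OW-3: h = 425.93 m (water level in the piezometer is the total head).
Pressure head at OW-4: ψ = P/(ρg) = 333×1000 / (1000 × 9.81) = 33.94 m.
Total head at OW-4: h = z + ψ = 393.61 + 33.94 = 427.55 m.
Head difference: h(OW-3) − h(OW-4) = 425.93 − 427.55 = -1.62 m.
Hydraulic gradient: i = |Δh| / L = 1.62 / 807 = 0.00201.
Flow is from higher to lower head: from OW-4 toward OW-3, i.e. toward the north.

i ≈ 0.00201; groundwater flows toward the north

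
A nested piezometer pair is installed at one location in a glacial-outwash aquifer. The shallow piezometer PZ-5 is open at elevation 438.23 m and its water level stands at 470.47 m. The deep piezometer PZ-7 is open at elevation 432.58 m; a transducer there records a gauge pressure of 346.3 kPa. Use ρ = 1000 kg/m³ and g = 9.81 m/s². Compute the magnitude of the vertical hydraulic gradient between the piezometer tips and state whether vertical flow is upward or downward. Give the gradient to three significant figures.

|i_v| ≈ 0.458; vertical flow is downward

Total head at PZ-5: h = 470.47 m (water level in the standpipe).
Pressure head at PZ-7: ψ = P/(ρg) = 346.3×1000 / (1000 × 9.81) = 35.30 m.
Total head at PZ-7: h = z + ψ = 432.58 + 35.30 = 467.88 m.
Δh = h(PZ-5) − h(PZ-7) = 470.47 − 467.88 = 2.59 m.
Vertical separation Δz = 438.23 − 432.58 = 5.65 m.
|i_v| = |Δh| / Δz = 2.59 / 5.65 = 0.458.
Head is higher in the shallow piezometer, so vertical flow is downward (recharge condition).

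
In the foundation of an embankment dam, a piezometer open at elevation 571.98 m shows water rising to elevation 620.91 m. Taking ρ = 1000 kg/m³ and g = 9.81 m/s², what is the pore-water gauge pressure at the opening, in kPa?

Pressure head ψ = h − z = 620.91 − 571.98 = 48.93 m.
P = ρgψ = 1000 × 9.81 × 48.93 = 480003 Pa ≈ 480 kPa.

P ≈ 480 kPa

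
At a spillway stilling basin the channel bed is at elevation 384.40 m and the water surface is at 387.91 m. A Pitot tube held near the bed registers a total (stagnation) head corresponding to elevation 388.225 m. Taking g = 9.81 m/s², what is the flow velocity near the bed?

Near the bed, under hydrostatic conditions, the piezometric head (z + ψ) equals the free-surface elevation, 387.91 m.
Velocity head = total − piezometric = 388.225 − 387.91 = 0.315 m.
v = √(2g·h_v) = √(2 × 9.81 × 0.315) = 2.49 m/s.

v ≈ 2.49 m/s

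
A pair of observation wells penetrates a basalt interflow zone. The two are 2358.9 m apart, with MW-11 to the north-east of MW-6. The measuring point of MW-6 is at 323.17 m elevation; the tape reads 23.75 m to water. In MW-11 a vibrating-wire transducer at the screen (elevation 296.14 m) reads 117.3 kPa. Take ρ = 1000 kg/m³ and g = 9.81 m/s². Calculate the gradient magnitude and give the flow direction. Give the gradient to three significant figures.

i ≈ 0.00368; groundwater flows toward the south-west

Total head at MW-6: h = 323.17 − 23.75 = 299.42 m.
Pressure head at MW-11: ψ = P/(ρg) = 117.3×1000 / (1000 × 9.81) = 11.96 m.
Total head at MW-11: h = z + ψ = 296.14 + 11.96 = 308.10 m.
Head difference: h(MW-6) − h(MW-11) = 299.42 − 308.10 = -8.68 m.
Hydraulic gradient: i = |Δh| / L = 8.68 / 2358.9 = 0.00368.
Flow is from higher to lower head: from MW-11 toward MW-6, i.e. toward the south-west.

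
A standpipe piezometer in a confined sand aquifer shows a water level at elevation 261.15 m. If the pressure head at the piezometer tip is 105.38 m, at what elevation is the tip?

z = h − ψ = 261.15 − 105.38 = 155.77 m.

z ≈ 155.77 m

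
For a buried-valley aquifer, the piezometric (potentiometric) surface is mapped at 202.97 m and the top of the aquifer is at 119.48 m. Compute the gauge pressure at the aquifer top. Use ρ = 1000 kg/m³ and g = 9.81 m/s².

P ≈ 819 kPa

Pressure head at the aquifer top: ψ = h − z = 202.97 − 119.48 = 83.49 m.
P = ρgψ = 1000 × 9.81 × 83.49 = 819037 Pa ≈ 819 kPa.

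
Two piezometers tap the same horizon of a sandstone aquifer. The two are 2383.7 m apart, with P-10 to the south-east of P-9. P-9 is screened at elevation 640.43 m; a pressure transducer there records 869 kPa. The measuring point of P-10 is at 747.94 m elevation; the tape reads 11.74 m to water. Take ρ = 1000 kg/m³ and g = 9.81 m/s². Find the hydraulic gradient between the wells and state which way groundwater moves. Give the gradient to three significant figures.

Pressure head at P-9: ψ = P/(ρg) = 869×1000 / (1000 × 9.81) = 88.58 m.
Total head at P-9: h = z + ψ = 640.43 + 88.58 = 729.01 m.
Total head at P-10: h = 747.94 − 11.74 = 736.20 m.
Head difference: h(P-9) − h(P-10) = 729.01 − 736.20 = -7.19 m.
Hydraulic gradient: i = |Δh| / L = 7.19 / 2383.7 = 0.00302.
Flow is from higher to lower head: from P-10 toward P-9, i.e. toward the north-west.

i ≈ 0.00302; groundwater flows toward the north-west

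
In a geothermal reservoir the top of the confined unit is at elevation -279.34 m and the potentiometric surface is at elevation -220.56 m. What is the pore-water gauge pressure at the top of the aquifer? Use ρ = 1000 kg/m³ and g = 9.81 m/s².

Pressure head at the aquifer top: ψ = h − z = -220.56 − (-279.34) = 58.78 m.
P = ρgψ = 1000 × 9.81 × 58.78 = 576632 Pa ≈ 577 kPa.

P ≈ 577 kPa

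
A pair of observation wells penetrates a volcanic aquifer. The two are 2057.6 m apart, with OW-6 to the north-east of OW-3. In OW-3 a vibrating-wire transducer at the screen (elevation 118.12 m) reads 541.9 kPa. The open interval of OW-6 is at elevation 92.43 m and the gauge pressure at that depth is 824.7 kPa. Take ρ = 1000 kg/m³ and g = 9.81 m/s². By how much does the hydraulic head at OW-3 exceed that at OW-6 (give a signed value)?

Δh ≈ -3.14 m

Pressure head at OW-3: ψ = P/(ρg) = 541.9×1000 / (1000 × 9.81) = 55.24 m.
Total head at OW-3: h = z + ψ = 118.12 + 55.24 = 173.36 m.
Pressure head at OW-6: ψ = P/(ρg) = 824.7×1000 / (1000 × 9.81) = 84.07 m.
Total head at OW-6: h = z + ψ = 92.43 + 84.07 = 176.50 m.
Head difference: h(OW-3) − h(OW-6) = 173.36 − 176.50 = -3.14 m.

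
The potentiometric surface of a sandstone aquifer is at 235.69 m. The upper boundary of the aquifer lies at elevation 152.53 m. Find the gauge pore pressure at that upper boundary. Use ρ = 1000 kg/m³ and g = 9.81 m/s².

Pressure head at the aquifer top: ψ = h − z = 235.69 − 152.53 = 83.16 m.
P = ρgψ = 1000 × 9.81 × 83.16 = 815800 Pa ≈ 816 kPa.

P ≈ 816 kPa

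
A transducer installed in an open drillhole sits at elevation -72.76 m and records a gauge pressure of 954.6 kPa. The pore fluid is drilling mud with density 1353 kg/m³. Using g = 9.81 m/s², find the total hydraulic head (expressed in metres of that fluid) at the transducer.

h ≈ -0.84 m

ψ = P/(ρg) = 954.6×1000 / (1353 × 9.81) = 71.92 m.
h = z + ψ = -72.76 + 71.92 = -0.84 m.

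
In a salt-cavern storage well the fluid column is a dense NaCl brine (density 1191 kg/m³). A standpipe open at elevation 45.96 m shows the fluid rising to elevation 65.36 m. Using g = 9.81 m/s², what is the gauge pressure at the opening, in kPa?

P ≈ 227 kPa

Pressure head ψ = h − z = 65.36 − 45.96 = 19.40 m.
P = ρgψ = 1191 × 9.81 × 19.40 = 226664 Pa ≈ 227 kPa.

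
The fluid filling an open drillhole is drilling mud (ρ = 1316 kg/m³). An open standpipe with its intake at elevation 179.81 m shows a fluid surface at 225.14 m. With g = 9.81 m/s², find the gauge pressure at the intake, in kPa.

P ≈ 585 kPa

Pressure head ψ = h − z = 225.14 − 179.81 = 45.33 m.
P = ρgψ = 1316 × 9.81 × 45.33 = 585208 Pa ≈ 585 kPa.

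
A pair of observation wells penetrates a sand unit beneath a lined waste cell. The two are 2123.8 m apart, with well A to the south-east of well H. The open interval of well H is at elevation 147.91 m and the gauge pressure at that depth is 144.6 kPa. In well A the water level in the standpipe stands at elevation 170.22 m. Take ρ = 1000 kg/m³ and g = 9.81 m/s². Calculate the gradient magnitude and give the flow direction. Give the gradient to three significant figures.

i ≈ 0.00356; groundwater flows toward the north-west

Pressure head at well H: ψ = P/(ρg) = 144.6×1000 / (1000 × 9.81) = 14.74 m.
Total head at well H: h = z + ψ = 147.91 + 14.74 = 162.65 m.
Total head at well A: h = 170.22 m (water level in the piezometer is the total head).
Head difference: h(well H) − h(well A) = 162.65 − 170.22 = -7.57 m.
Hydraulic gradient: i = |Δh| / L = 7.57 / 2123.8 = 0.00356.
Flow is from higher to lower head: from well A toward well H, i.e. toward the north-west.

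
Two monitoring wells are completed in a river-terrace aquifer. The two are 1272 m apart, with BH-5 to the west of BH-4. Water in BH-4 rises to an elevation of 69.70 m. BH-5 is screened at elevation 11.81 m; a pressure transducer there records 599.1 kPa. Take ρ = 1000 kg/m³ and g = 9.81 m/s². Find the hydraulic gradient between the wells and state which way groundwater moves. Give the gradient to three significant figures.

Total head at BH-4: h = 69.70 m (water level in the piezometer is the total head).
Pressure head at BH-5: ψ = P/(ρg) = 599.1×1000 / (1000 × 9.81) = 61.07 m.
Total head at BH-5: h = z + ψ = 11.81 + 61.07 = 72.88 m.
Head difference: h(BH-4) − h(BH-5) = 69.70 − 72.88 = -3.18 m.
Hydraulic gradient: i = |Δh| / L = 3.18 / 1272 = 0.00250.
Flow is from higher to lower head: from BH-5 toward BH-4, i.e. toward the east.

i ≈ 0.00250; groundwater flows toward the east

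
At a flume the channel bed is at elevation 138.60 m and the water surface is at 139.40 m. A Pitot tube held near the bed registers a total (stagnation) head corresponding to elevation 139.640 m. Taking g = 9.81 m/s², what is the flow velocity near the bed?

v ≈ 2.17 m/s

Near the bed, under hydrostatic conditions, the piezometric head (z + ψ) equals the free-surface elevation, 139.40 m.
Velocity head = total − piezometric = 139.640 − 139.40 = 0.240 m.
v = √(2g·h_v) = √(2 × 9.81 × 0.240) = 2.17 m/s.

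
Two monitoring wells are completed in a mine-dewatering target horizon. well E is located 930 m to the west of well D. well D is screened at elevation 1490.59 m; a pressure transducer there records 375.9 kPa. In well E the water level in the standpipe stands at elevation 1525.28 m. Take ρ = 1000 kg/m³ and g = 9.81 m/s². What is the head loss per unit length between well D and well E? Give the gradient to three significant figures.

i ≈ 0.00390 m/m

Pressure head at well D: ψ = P/(ρg) = 375.9×1000 / (1000 × 9.81) = 38.32 m.
Total head at well D: h = z + ψ = 1490.59 + 38.32 = 1528.91 m.
Total head at well E: h = 1525.28 m (water level in the piezometer is the total head).
Head difference: h(well D) − h(well E) = 1528.91 − 1525.28 = 3.63 m.
Hydraulic gradient: i = |Δh| / L = 3.63 / 930 = 0.00390.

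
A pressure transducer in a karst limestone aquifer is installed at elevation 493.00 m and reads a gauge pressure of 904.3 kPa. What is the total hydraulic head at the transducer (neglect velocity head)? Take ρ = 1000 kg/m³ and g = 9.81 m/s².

ψ = P/(ρg) = 904.3×1000 / (1000 × 9.81) = 92.18 m.
h = z + ψ = 493.00 + 92.18 = 585.18 m.

h ≈ 585.18 m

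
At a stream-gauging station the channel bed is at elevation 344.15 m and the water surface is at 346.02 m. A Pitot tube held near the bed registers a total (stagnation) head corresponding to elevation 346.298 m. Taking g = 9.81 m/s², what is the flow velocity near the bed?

v ≈ 2.34 m/s

Near the bed, under hydrostatic conditions, the piezometric head (z + ψ) equals the free-surface elevation, 346.02 m.
Velocity head = total − piezometric = 346.298 − 346.02 = 0.278 m.
v = √(2g·h_v) = √(2 × 9.81 × 0.278) = 2.34 m/s.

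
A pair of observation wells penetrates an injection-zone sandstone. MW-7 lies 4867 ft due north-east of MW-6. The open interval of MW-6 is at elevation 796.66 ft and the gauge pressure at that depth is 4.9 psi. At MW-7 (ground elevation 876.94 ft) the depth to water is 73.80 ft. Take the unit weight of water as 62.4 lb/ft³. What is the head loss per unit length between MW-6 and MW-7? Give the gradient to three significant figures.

i ≈ 0.000992 ft/ft

Pressure head at MW-6: ψ = 144·P/γ = 144 × 4.9 / 62.4 = 11.31 ft.
Total head at MW-6: h = z + ψ = 796.66 + 11.31 = 807.97 ft.
Total head at MW-7: h = 876.94 − 73.80 = 803.14 ft.
Head difference: h(MW-6) − h(MW-7) = 807.97 − 803.14 = 4.83 ft.
Hydraulic gradient: i = |Δh| / L = 4.83 / 4867 = 0.000992.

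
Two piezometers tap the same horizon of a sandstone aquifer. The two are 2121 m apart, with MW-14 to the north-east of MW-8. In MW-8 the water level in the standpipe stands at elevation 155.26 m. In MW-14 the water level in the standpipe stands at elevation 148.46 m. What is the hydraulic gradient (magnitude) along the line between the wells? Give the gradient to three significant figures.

i ≈ 0.00321

Total head at MW-8: h = 155.26 m (water level in the piezometer is the total head).
Total head at MW-14: h = 148.46 m (water level in the piezometer is the total head).
Head difference: h(MW-8) − h(MW-14) = 155.26 − 148.46 = 6.80 m.
Hydraulic gradient: i = |Δh| / L = 6.80 / 2121 = 0.00321.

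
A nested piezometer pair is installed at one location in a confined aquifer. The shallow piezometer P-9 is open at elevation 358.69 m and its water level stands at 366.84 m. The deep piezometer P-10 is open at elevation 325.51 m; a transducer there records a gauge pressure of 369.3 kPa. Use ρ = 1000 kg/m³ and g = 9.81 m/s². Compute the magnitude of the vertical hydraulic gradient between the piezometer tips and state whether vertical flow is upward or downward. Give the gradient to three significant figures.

|i_v| ≈ 0.111; vertical flow is downward

Total head at P-9: h = 366.84 m (water level in the standpipe).
Pressure head at P-10: ψ = P/(ρg) = 369.3×1000 / (1000 × 9.81) = 37.65 m.
Total head at P-10: h = z + ψ = 325.51 + 37.65 = 363.16 m.
Δh = h(P-9) − h(P-10) = 366.84 − 363.16 = 3.68 m.
Vertical separation Δz = 358.69 − 325.51 = 33.18 m.
|i_v| = |Δh| / Δz = 3.68 / 33.18 = 0.111.
Head is higher in the shallow piezometer, so vertical flow is downward (recharge condition).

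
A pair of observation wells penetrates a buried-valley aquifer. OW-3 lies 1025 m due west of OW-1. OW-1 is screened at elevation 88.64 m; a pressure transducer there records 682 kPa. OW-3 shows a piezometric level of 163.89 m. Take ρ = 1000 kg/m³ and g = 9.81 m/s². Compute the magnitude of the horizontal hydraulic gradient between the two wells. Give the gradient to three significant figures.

i ≈ 0.00559

Pressure head at OW-1: ψ = P/(ρg) = 682×1000 / (1000 × 9.81) = 69.52 m.
Total head at OW-1: h = z + ψ = 88.64 + 69.52 = 158.16 m.
Total head at OW-3: h = 163.89 m (water level in the piezometer is the total head).
Head difference: h(OW-1) − h(OW-3) = 158.16 − 163.89 = -5.73 m.
Hydraulic gradient: i = |Δh| / L = 5.73 / 1025 = 0.00559.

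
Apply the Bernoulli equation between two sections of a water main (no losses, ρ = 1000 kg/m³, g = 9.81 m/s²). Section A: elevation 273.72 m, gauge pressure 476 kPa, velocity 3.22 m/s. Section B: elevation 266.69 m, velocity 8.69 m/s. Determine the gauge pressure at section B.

P₂ ≈ 512 kPa

Pressure head at A: ψ₁ = P₁/(ρg) = 476×1000 / (1000 × 9.81) = 48.52 m.
Velocity heads: v₁²/2g = 3.22²/19.62 = 0.528 m; v₂²/2g = 8.69²/19.62 = 3.849 m.
Total head H = z₁ + ψ₁ + v₁²/2g = 273.72 + 48.52 + 0.528 = 322.77 m.
ψ₂ = H − z₂ − v₂²/2g = 322.77 − 266.69 − 3.849 = 52.23 m.
P₂ = ρgψ₂ = 1000 × 9.81 × 52.23 ≈ 512 kPa.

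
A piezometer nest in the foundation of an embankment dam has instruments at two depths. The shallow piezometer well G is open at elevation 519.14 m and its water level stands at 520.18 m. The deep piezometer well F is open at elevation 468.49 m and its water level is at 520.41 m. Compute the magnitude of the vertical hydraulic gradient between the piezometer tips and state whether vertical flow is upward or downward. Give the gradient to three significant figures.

|i_v| ≈ 0.00454; vertical flow is upward

Total head at well G: h = 520.18 m (water level in the standpipe).
Total head at well F: h = 520.41 m.
Δh = h(well G) − h(well F) = 520.18 − 520.41 = -0.23 m.
Vertical separation Δz = 519.14 − 468.49 = 50.65 m.
|i_v| = |Δh| / Δz = 0.23 / 50.65 = 0.00454.
Head is higher in the deep piezometer, so vertical flow is upward (discharge condition).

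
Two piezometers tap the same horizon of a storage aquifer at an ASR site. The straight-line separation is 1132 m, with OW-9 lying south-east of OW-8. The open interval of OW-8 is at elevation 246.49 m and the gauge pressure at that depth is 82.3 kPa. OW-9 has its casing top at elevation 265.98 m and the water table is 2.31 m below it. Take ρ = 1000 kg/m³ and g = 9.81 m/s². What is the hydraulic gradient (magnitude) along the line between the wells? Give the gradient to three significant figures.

Pressure head at OW-8: ψ = P/(ρg) = 82.3×1000 / (1000 × 9.81) = 8.39 m.
Total head at OW-8: h = z + ψ = 246.49 + 8.39 = 254.88 m.
Total head at OW-9: h = 265.98 − 2.31 = 263.67 m.
Head difference: h(OW-8) − h(OW-9) = 254.88 − 263.67 = -8.79 m.
Hydraulic gradient: i = |Δh| / L = 8.79 / 1132 = 0.00777.

i ≈ 0.00777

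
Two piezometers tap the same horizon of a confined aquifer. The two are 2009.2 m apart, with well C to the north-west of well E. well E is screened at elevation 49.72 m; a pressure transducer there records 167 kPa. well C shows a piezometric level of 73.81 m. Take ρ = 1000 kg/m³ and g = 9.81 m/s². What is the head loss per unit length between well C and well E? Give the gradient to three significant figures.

i ≈ 0.00352 m/m

Pressure head at well E: ψ = P/(ρg) = 167×1000 / (1000 × 9.81) = 17.02 m.
Total head at well E: h = z + ψ = 49.72 + 17.02 = 66.74 m.
Total head at well C: h = 73.81 m (water level in the piezometer is the total head).
Head difference: h(well E) − h(well C) = 66.74 − 73.81 = -7.07 m.
Hydraulic gradient: i = |Δh| / L = 7.07 / 2009.2 = 0.00352.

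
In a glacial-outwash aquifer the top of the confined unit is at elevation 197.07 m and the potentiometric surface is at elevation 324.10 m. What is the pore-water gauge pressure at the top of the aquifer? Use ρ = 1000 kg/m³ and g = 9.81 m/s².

Pressure head at the aquifer top: ψ = h − z = 324.10 − 197.07 = 127.03 m.
P = ρgψ = 1000 × 9.81 × 127.03 = 1246164 Pa ≈ 1250 kPa.

P ≈ 1250 kPa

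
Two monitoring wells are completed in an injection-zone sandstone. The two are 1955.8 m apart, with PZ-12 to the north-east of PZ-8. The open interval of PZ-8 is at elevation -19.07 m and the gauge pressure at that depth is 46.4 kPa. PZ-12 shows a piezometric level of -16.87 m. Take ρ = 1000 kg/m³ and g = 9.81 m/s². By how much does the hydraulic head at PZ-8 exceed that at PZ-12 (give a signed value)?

Pressure head at PZ-8: ψ = P/(ρg) = 46.4×1000 / (1000 × 9.81) = 4.73 m.
Total head at PZ-8: h = z + ψ = -19.07 + 4.73 = -14.34 m.
Total head at PZ-12: h = -16.87 m (water level in the piezometer is the total head).
Head difference: h(PZ-8) − h(PZ-12) = -14.34 − (-16.87) = 2.53 m.

Δh ≈ 2.53 m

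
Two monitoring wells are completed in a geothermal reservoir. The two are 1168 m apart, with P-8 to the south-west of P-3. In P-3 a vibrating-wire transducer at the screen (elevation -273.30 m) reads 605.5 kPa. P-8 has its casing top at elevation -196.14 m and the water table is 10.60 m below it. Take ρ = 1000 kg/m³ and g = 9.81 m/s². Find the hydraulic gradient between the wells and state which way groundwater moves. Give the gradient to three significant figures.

Pressure head at P-3: ψ = P/(ρg) = 605.5×1000 / (1000 × 9.81) = 61.72 m.
Total head at P-3: h = z + ψ = -273.30 + 61.72 = -211.58 m.
Total head at P-8: h = -196.14 − 10.60 = -206.74 m.
Head difference: h(P-3) − h(P-8) = -211.58 − (-206.74) = -4.84 m.
Hydraulic gradient: i = |Δh| / L = 4.84 / 1168 = 0.00414.
Flow is from higher to lower head: from P-8 toward P-3, i.e. toward the north-east.

i ≈ 0.00414; groundwater flows toward the north-east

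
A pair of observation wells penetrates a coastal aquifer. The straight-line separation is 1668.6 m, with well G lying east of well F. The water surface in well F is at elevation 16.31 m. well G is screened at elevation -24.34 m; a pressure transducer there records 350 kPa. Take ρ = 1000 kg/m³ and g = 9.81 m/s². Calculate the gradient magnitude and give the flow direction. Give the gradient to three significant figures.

i ≈ 0.00298; groundwater flows toward the east

Total head at well F: h = 16.31 m (water level in the piezometer is the total head).
Pressure head at well G: ψ = P/(ρg) = 350×1000 / (1000 × 9.81) = 35.68 m.
Total head at well G: h = z + ψ = -24.34 + 35.68 = 11.34 m.
Head difference: h(well F) − h(well G) = 16.31 − 11.34 = 4.97 m.
Hydraulic gradient: i = |Δh| / L = 4.97 / 1668.6 = 0.00298.
Flow is from higher to lower head: from well F toward well G, i.e. toward the east.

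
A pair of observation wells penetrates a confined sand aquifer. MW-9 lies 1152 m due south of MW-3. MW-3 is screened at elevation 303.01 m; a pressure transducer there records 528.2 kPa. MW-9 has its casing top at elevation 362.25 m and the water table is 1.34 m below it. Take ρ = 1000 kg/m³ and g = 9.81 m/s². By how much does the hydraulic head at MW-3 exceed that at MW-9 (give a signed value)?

Δh ≈ -4.06 m

Pressure head at MW-3: ψ = P/(ρg) = 528.2×1000 / (1000 × 9.81) = 53.84 m.
Total head at MW-3: h = z + ψ = 303.01 + 53.84 = 356.85 m.
Total head at MW-9: h = 362.25 − 1.34 = 360.91 m.
Head difference: h(MW-3) − h(MW-9) = 356.85 − 360.91 = -4.06 m.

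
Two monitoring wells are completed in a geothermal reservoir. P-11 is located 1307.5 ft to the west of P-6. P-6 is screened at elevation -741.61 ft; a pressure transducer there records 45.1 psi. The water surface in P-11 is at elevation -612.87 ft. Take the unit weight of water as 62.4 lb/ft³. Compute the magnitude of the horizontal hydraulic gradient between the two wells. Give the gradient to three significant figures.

i ≈ 0.0189

Pressure head at P-6: ψ = 144·P/γ = 144 × 45.1 / 62.4 = 104.08 ft.
Total head at P-6: h = z + ψ = -741.61 + 104.08 = -637.53 ft.
Total head at P-11: h = -612.87 ft (water level in the piezometer is the total head).
Head difference: h(P-6) − h(P-11) = -637.53 − (-612.87) = -24.66 ft.
Hydraulic gradient: i = |Δh| / L = 24.66 / 1307.5 = 0.0189.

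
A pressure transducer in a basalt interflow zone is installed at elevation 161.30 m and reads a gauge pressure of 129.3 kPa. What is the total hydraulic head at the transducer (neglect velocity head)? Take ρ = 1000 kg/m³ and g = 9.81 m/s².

ψ = P/(ρg) = 129.3×1000 / (1000 × 9.81) = 13.18 m.
h = z + ψ = 161.30 + 13.18 = 174.48 m.

h ≈ 174.48 m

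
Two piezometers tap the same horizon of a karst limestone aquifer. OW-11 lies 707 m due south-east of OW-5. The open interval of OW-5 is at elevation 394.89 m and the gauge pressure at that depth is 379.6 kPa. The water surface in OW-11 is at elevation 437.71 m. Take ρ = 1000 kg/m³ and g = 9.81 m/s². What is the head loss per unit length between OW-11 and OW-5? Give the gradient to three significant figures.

i ≈ 0.00583 m/m

Pressure head at OW-5: ψ = P/(ρg) = 379.6×1000 / (1000 × 9.81) = 38.70 m.
Total head at OW-5: h = z + ψ = 394.89 + 38.70 = 433.59 m.
Total head at OW-11: h = 437.71 m (water level in the piezometer is the total head).
Head difference: h(OW-5) − h(OW-11) = 433.59 − 437.71 = -4.12 m.
Hydraulic gradient: i = |Δh| / L = 4.12 / 707 = 0.00583.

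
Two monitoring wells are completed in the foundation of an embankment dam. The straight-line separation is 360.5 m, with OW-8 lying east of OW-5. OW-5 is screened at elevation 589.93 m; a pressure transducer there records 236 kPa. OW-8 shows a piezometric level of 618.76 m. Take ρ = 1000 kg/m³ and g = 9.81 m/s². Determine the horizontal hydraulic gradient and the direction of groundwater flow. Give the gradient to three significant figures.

Pressure head at OW-5: ψ = P/(ρg) = 236×1000 / (1000 × 9.81) = 24.06 m.
Total head at OW-5: h = z + ψ = 589.93 + 24.06 = 613.99 m.
Total head at OW-8: h = 618.76 m (water level in the piezometer is the total head).
Head difference: h(OW-5) − h(OW-8) = 613.99 − 618.76 = -4.77 m.
Hydraulic gradient: i = |Δh| / L = 4.77 / 360.5 = 0.0132.
Flow is from higher to lower head: from OW-8 toward OW-5, i.e. toward the west.

i ≈ 0.0132; groundwater flows toward the west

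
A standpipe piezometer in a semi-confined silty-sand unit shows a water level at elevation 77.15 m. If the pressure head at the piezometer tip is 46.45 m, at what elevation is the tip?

z ≈ 30.70 m

z = h − ψ = 77.15 − 46.45 = 30.70 m.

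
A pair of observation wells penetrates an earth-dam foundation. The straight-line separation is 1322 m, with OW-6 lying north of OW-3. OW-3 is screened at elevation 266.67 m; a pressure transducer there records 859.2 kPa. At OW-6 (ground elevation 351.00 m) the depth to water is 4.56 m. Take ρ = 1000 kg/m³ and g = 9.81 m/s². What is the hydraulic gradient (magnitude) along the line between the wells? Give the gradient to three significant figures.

i ≈ 0.00591

Pressure head at OW-3: ψ = P/(ρg) = 859.2×1000 / (1000 × 9.81) = 87.58 m.
Total head at OW-3: h = z + ψ = 266.67 + 87.58 = 354.25 m.
Total head at OW-6: h = 351.00 − 4.56 = 346.44 m.
Head difference: h(OW-3) − h(OW-6) = 354.25 − 346.44 = 7.81 m.
Hydraulic gradient: i = |Δh| / L = 7.81 / 1322 = 0.00591.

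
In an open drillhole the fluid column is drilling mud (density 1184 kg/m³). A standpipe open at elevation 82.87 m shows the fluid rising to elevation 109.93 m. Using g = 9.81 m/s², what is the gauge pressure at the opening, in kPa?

Pressure head ψ = h − z = 109.93 − 82.87 = 27.06 m.
P = ρgψ = 1184 × 9.81 × 27.06 = 314303 Pa ≈ 314 kPa.

P ≈ 314 kPa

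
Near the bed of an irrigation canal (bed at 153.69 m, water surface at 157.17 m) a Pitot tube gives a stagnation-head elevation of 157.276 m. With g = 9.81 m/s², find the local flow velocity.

Near the bed, under hydrostatic conditions, the piezometric head (z + ψ) equals the free-surface elevation, 157.17 m.
Velocity head = total − piezometric = 157.276 − 157.17 = 0.106 m.
v = √(2g·h_v) = √(2 × 9.81 × 0.106) = 1.44 m/s.

v ≈ 1.44 m/s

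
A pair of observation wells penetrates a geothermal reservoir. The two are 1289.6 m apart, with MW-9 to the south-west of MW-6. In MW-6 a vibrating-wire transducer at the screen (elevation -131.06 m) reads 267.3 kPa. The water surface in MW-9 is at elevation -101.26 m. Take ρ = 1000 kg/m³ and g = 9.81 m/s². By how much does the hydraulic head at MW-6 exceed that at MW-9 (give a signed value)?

Pressure head at MW-6: ψ = P/(ρg) = 267.3×1000 / (1000 × 9.81) = 27.25 m.
Total head at MW-6: h = z + ψ = -131.06 + 27.25 = -103.81 m.
Total head at MW-9: h = -101.26 m (water level in the piezometer is the total head).
Head difference: h(MW-6) − h(MW-9) = -103.81 − (-101.26) = -2.55 m.

Δh ≈ -2.55 m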